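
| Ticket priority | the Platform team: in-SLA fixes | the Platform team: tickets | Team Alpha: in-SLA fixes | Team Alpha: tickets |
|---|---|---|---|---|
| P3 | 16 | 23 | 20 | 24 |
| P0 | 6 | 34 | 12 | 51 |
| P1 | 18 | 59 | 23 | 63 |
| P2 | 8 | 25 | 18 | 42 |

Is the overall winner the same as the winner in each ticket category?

P3: the Platform team 16/23 = 69.6%, Team Alpha 20/24 = 83.3% → Team Alpha
P0: the Platform team 6/34 = 17.6%, Team Alpha 12/51 = 23.5% → Team Alpha
P1: the Platform team 18/59 = 30.5%, Team Alpha 23/63 = 36.5% → Team Alpha
P2: the Platform team 8/25 = 32.0%, Team Alpha 18/42 = 42.9% → Team Alpha
Overall: the Platform team 48/141 = 34.0%, Team Alpha 73/180 = 40.6% → Team Alpha
Team Alpha wins overall and in every ticket group — no reversal.

Yes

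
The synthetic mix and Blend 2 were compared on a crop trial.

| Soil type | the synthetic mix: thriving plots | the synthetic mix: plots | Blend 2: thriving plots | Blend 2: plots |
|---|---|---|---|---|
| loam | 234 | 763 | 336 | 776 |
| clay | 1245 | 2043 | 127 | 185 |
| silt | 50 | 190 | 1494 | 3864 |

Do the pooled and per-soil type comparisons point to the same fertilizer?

No

Loam: the synthetic mix 234/763 = 30.7%, Blend 2 336/776 = 43.3% → Blend 2
Clay: the synthetic mix 1245/2043 = 60.9%, Blend 2 127/185 = 68.6% → Blend 2
Silt: the synthetic mix 50/190 = 26.3%, Blend 2 1494/3864 = 38.7% → Blend 2
Overall: the synthetic mix 1529/2996 = 51.0%, Blend 2 1957/4825 = 40.6% → the synthetic mix
Blend 2 wins each soil group but the synthetic mix wins overall — the comparison reverses. Blend 2's plots skew toward silt, which has a lower base rate.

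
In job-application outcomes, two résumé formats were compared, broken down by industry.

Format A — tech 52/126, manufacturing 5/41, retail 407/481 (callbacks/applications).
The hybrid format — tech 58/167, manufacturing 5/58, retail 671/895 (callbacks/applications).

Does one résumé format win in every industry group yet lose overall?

Tech: Format A 52/126 = 41.3%, the hybrid format 58/167 = 34.7% → Format A
Manufacturing: Format A 5/41 = 12.2%, the hybrid format 5/58 = 8.6% → Format A
Retail: Format A 407/481 = 84.6%, the hybrid format 671/895 = 75.0% → Format A
Overall: Format A 464/648 = 71.6%, the hybrid format 734/1120 = 65.5% → Format A
Format A wins overall and in every industry group — no reversal.

No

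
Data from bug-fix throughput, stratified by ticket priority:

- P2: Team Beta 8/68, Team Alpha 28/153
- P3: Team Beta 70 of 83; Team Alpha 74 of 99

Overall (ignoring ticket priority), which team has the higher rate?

Team Beta

P2: Team Beta 8/68 = 11.8%, Team Alpha 28/153 = 18.3% → Team Alpha
P3: Team Beta 70/83 = 84.3%, Team Alpha 74/99 = 74.7% → Team Beta
Overall: Team Beta 78/151 = 51.7%, Team Alpha 102/252 = 40.5% → Team Beta
(Neither sweeps every ticket group, but Team Beta has the higher pooled rate.)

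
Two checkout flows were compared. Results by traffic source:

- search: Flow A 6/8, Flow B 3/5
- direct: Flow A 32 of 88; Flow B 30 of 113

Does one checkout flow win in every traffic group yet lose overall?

Search: Flow A 6/8 = 75.0%, Flow B 3/5 = 60.0% → Flow A
Direct: Flow A 32/88 = 36.4%, Flow B 30/113 = 26.5% → Flow A
Overall: Flow A 38/96 = 39.6%, Flow B 33/118 = 28.0% → Flow A
Flow A wins overall and in every traffic group — no reversal.

No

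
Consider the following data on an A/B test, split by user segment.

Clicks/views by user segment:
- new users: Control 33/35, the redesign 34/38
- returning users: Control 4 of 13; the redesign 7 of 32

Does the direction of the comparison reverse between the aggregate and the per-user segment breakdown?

New users: Control 33/35 = 94.3%, the redesign 34/38 = 89.5% → Control
Returning users: Control 4/13 = 30.8%, the redesign 7/32 = 21.9% → Control
Overall: Control 37/48 = 77.1%, the redesign 41/70 = 58.6% → Control
Control wins overall and in every user group — no reversal.

No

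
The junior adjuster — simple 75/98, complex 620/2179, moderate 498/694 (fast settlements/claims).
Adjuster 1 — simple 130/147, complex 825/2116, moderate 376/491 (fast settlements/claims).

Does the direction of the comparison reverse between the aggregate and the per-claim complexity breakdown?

Simple: the junior adjuster 75/98 = 76.5%, Adjuster 1 130/147 = 88.4% → Adjuster 1
Complex: the junior adjuster 620/2179 = 28.5%, Adjuster 1 825/2116 = 39.0% → Adjuster 1
Moderate: the junior adjuster 498/694 = 71.8%, Adjuster 1 376/491 = 76.6% → Adjuster 1
Overall: the junior adjuster 1193/2971 = 40.2%, Adjuster 1 1331/2754 = 48.3% → Adjuster 1
Adjuster 1 wins overall and in every claim group — no reversal.

No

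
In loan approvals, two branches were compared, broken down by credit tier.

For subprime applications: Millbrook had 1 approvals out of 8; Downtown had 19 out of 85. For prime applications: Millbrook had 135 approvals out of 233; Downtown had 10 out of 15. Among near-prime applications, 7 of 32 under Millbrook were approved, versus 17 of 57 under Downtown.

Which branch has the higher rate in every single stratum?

Subprime: Millbrook 1/8 = 12.5%, Downtown 19/85 = 22.4% → Downtown
Prime: Millbrook 135/233 = 57.9%, Downtown 10/15 = 66.7% → Downtown
Near-prime: Millbrook 7/32 = 21.9%, Downtown 17/57 = 29.8% → Downtown
Downtown has the higher rate in all 3 groups.

Downtown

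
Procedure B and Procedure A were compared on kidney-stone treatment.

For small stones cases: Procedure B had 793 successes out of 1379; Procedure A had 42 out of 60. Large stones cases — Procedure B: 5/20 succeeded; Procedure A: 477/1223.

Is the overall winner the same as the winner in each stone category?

Small stones: Procedure B 793/1379 = 57.5%, Procedure A 42/60 = 70.0% → Procedure A
Large stones: Procedure B 5/20 = 25.0%, Procedure A 477/1223 = 39.0% → Procedure A
Overall: Procedure B 798/1399 = 57.0%, Procedure A 519/1283 = 40.5% → Procedure B
Procedure A wins each stone group but Procedure B wins overall — the comparison reverses. Procedure A's cases skew toward large stones, which has a lower base rate.

No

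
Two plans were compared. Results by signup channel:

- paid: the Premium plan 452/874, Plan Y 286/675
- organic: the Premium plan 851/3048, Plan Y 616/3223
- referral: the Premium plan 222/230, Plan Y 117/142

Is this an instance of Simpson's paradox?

Paid: the Premium plan 452/874 = 51.7%, Plan Y 286/675 = 42.4% → the Premium plan
Organic: the Premium plan 851/3048 = 27.9%, Plan Y 616/3223 = 19.1% → the Premium plan
Referral: the Premium plan 222/230 = 96.5%, Plan Y 117/142 = 82.4% → the Premium plan
Overall: the Premium plan 1525/4152 = 36.7%, Plan Y 1019/4040 = 25.2% → the Premium plan
The Premium plan wins overall and in every signup group — no reversal.

No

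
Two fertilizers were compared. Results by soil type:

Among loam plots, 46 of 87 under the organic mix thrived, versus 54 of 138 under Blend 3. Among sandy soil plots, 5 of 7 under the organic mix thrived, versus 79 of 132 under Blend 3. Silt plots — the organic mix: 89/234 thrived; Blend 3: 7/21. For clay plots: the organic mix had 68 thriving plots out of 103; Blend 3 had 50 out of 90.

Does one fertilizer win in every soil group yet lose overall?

Yes

Loam: the organic mix 46/87 = 52.9%, Blend 3 54/138 = 39.1% → the organic mix
Sandy soil: the organic mix 5/7 = 71.4%, Blend 3 79/132 = 59.8% → the organic mix
Silt: the organic mix 89/234 = 38.0%, Blend 3 7/21 = 33.3% → the organic mix
Clay: the organic mix 68/103 = 66.0%, Blend 3 50/90 = 55.6% → the organic mix
Overall: the organic mix 208/431 = 48.3%, Blend 3 190/381 = 49.9% → Blend 3
The organic mix wins each soil group but Blend 3 wins overall — the comparison reverses. The organic mix's plots skew toward silt, which has a lower base rate.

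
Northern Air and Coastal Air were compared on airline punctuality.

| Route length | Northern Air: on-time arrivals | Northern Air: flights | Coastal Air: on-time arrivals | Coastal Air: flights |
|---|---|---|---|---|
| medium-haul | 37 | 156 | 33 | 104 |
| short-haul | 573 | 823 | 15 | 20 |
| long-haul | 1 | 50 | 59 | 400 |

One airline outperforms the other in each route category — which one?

Medium-haul: Northern Air 37/156 = 23.7%, Coastal Air 33/104 = 31.7% → Coastal Air
Short-haul: Northern Air 573/823 = 69.6%, Coastal Air 15/20 = 75.0% → Coastal Air
Long-haul: Northern Air 1/50 = 2.0%, Coastal Air 59/400 = 14.8% → Coastal Air
Coastal Air has the higher rate in all 3 groups.

Coastal Air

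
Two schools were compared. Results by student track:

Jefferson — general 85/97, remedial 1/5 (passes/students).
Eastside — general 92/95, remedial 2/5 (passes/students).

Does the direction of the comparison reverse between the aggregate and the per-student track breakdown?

No

General: Jefferson 85/97 = 87.6%, Eastside 92/95 = 96.8% → Eastside
Remedial: Jefferson 1/5 = 20.0%, Eastside 2/5 = 40.0% → Eastside
Overall: Jefferson 86/102 = 84.3%, Eastside 94/100 = 94.0% → Eastside
Eastside wins overall and in every student group — no reversal.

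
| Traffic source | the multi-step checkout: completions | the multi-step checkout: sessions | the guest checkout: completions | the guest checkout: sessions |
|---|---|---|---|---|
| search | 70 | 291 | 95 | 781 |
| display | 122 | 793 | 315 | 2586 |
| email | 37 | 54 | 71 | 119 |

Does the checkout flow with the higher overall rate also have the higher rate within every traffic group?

Search: the multi-step checkout 70/291 = 24.1%, the guest checkout 95/781 = 12.2% → the multi-step checkout
Display: the multi-step checkout 122/793 = 15.4%, the guest checkout 315/2586 = 12.2% → the multi-step checkout
Email: the multi-step checkout 37/54 = 68.5%, the guest checkout 71/119 = 59.7% → the multi-step checkout
Overall: the multi-step checkout 229/1138 = 20.1%, the guest checkout 481/3486 = 13.8% → the multi-step checkout
The multi-step checkout wins overall and in every traffic group — no reversal.

Yes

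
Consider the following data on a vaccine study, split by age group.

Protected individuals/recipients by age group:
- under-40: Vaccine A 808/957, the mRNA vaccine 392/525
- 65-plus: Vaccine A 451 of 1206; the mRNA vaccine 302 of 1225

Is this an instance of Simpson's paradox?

No

Under-40: Vaccine A 808/957 = 84.4%, the mRNA vaccine 392/525 = 74.7% → Vaccine A
65-plus: Vaccine A 451/1206 = 37.4%, the mRNA vaccine 302/1225 = 24.7% → Vaccine A
Overall: Vaccine A 1259/2163 = 58.2%, the mRNA vaccine 694/1750 = 39.7% → Vaccine A
Vaccine A wins overall and in every age group — no reversal.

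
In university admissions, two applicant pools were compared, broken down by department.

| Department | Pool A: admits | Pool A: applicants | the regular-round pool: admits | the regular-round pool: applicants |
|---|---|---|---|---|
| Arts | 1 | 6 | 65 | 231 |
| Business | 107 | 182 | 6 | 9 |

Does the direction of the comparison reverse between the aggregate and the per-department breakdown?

Yes

Arts: Pool A 1/6 = 16.7%, the regular-round pool 65/231 = 28.1% → the regular-round pool
Business: Pool A 107/182 = 58.8%, the regular-round pool 6/9 = 66.7% → the regular-round pool
Overall: Pool A 108/188 = 57.4%, the regular-round pool 71/240 = 29.6% → Pool A
The regular-round pool wins each department group but Pool A wins overall — the comparison reverses. The regular-round pool's applicants skew toward Arts, which has a lower base rate.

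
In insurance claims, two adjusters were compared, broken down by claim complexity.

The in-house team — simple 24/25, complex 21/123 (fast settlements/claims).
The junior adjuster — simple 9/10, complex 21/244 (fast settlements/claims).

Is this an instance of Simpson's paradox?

Simple: the in-house team 24/25 = 96.0%, the junior adjuster 9/10 = 90.0% → the in-house team
Complex: the in-house team 21/123 = 17.1%, the junior adjuster 21/244 = 8.6% → the in-house team
Overall: the in-house team 45/148 = 30.4%, the junior adjuster 30/254 = 11.8% → the in-house team
The in-house team wins overall and in every claim group — no reversal.

No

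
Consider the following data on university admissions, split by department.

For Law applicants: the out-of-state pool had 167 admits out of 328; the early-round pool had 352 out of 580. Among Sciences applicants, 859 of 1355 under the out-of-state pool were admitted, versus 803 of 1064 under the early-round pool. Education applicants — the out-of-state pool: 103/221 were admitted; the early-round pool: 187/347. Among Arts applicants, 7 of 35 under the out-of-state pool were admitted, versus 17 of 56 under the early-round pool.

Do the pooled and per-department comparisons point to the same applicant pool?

Yes

Law: the out-of-state pool 167/328 = 50.9%, the early-round pool 352/580 = 60.7% → the early-round pool
Sciences: the out-of-state pool 859/1355 = 63.4%, the early-round pool 803/1064 = 75.5% → the early-round pool
Education: the out-of-state pool 103/221 = 46.6%, the early-round pool 187/347 = 53.9% → the early-round pool
Arts: the out-of-state pool 7/35 = 20.0%, the early-round pool 17/56 = 30.4% → the early-round pool
Overall: the out-of-state pool 1136/1939 = 58.6%, the early-round pool 1359/2047 = 66.4% → the early-round pool
The early-round pool wins overall and in every department group — no reversal.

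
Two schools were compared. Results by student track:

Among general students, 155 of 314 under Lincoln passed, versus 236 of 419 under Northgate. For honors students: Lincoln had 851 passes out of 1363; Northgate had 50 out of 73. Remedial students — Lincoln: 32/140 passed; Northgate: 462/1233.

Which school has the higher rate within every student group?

General: Lincoln 155/314 = 49.4%, Northgate 236/419 = 56.3% → Northgate
Honors: Lincoln 851/1363 = 62.4%, Northgate 50/73 = 68.5% → Northgate
Remedial: Lincoln 32/140 = 22.9%, Northgate 462/1233 = 37.5% → Northgate
Northgate has the higher rate in all 3 groups.

Northgate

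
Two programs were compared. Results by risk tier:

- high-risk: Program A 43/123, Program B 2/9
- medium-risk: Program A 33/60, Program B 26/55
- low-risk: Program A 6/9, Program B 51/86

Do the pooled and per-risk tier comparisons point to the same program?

High-risk: Program A 43/123 = 35.0%, Program B 2/9 = 22.2% → Program A
Medium-risk: Program A 33/60 = 55.0%, Program B 26/55 = 47.3% → Program A
Low-risk: Program A 6/9 = 66.7%, Program B 51/86 = 59.3% → Program A
Overall: Program A 82/192 = 42.7%, Program B 79/150 = 52.7% → Program B
Program A wins each risk group but Program B wins overall — the comparison reverses. Program A's participants skew toward high-risk, which has a lower base rate.

No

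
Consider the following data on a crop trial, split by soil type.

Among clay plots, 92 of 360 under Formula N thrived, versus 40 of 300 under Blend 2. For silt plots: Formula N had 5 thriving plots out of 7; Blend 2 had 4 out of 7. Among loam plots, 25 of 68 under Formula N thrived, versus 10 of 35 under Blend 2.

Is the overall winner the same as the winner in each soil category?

Yes

Clay: Formula N 92/360 = 25.6%, Blend 2 40/300 = 13.3% → Formula N
Silt: Formula N 5/7 = 71.4%, Blend 2 4/7 = 57.1% → Formula N
Loam: Formula N 25/68 = 36.8%, Blend 2 10/35 = 28.6% → Formula N
Overall: Formula N 122/435 = 28.0%, Blend 2 54/342 = 15.8% → Formula N
Formula N wins overall and in every soil group — no reversal.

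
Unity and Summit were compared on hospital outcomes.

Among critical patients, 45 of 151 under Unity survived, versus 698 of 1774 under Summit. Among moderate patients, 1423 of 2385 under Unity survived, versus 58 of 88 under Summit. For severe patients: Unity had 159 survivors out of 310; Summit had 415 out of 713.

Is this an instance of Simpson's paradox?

Critical: Unity 45/151 = 29.8%, Summit 698/1774 = 39.3% → Summit
Moderate: Unity 1423/2385 = 59.7%, Summit 58/88 = 65.9% → Summit
Severe: Unity 159/310 = 51.3%, Summit 415/713 = 58.2% → Summit
Overall: Unity 1627/2846 = 57.2%, Summit 1171/2575 = 45.5% → Unity
Summit wins each case group but Unity wins overall — the comparison reverses. Summit's patients skew toward critical, which has a lower base rate.

Yes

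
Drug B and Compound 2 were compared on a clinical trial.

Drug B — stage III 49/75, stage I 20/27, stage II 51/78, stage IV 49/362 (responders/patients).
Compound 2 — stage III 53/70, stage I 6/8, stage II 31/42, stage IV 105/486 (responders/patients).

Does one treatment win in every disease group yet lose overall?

Stage III: Drug B 49/75 = 65.3%, Compound 2 53/70 = 75.7% → Compound 2
Stage I: Drug B 20/27 = 74.1%, Compound 2 6/8 = 75.0% → Compound 2
Stage II: Drug B 51/78 = 65.4%, Compound 2 31/42 = 73.8% → Compound 2
Stage IV: Drug B 49/362 = 13.5%, Compound 2 105/486 = 21.6% → Compound 2
Overall: Drug B 169/542 = 31.2%, Compound 2 195/606 = 32.2% → Compound 2
Compound 2 wins overall and in every disease group — no reversal.

No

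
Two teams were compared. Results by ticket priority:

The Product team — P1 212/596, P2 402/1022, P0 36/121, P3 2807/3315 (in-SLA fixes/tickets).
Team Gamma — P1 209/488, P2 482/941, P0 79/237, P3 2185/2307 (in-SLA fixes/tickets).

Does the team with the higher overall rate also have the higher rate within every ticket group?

Yes

P1: the Product team 212/596 = 35.6%, Team Gamma 209/488 = 42.8% → Team Gamma
P2: the Product team 402/1022 = 39.3%, Team Gamma 482/941 = 51.2% → Team Gamma
P0: the Product team 36/121 = 29.8%, Team Gamma 79/237 = 33.3% → Team Gamma
P3: the Product team 2807/3315 = 84.7%, Team Gamma 2185/2307 = 94.7% → Team Gamma
Overall: the Product team 3457/5054 = 68.4%, Team Gamma 2955/3973 = 74.4% → Team Gamma
Team Gamma wins overall and in every ticket group — no reversal.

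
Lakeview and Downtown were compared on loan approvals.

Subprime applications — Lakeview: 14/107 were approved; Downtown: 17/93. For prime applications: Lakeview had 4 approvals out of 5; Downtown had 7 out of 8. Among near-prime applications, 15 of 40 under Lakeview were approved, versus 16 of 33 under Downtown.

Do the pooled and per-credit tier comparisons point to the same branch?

Yes

Subprime: Lakeview 14/107 = 13.1%, Downtown 17/93 = 18.3% → Downtown
Prime: Lakeview 4/5 = 80.0%, Downtown 7/8 = 87.5% → Downtown
Near-prime: Lakeview 15/40 = 37.5%, Downtown 16/33 = 48.5% → Downtown
Overall: Lakeview 33/152 = 21.7%, Downtown 40/134 = 29.9% → Downtown
Downtown wins overall and in every credit group — no reversal.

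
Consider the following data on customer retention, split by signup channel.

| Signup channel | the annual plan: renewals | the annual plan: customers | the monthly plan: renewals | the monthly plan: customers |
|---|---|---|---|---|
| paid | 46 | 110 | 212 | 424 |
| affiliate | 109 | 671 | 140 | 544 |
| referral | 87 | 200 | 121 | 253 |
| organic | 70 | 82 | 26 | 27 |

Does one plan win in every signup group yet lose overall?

Paid: the annual plan 46/110 = 41.8%, the monthly plan 212/424 = 50.0% → the monthly plan
Affiliate: the annual plan 109/671 = 16.2%, the monthly plan 140/544 = 25.7% → the monthly plan
Referral: the annual plan 87/200 = 43.5%, the monthly plan 121/253 = 47.8% → the monthly plan
Organic: the annual plan 70/82 = 85.4%, the monthly plan 26/27 = 96.3% → the monthly plan
Overall: the annual plan 312/1063 = 29.4%, the monthly plan 499/1248 = 40.0% → the monthly plan
The monthly plan wins overall and in every signup group — no reversal.

No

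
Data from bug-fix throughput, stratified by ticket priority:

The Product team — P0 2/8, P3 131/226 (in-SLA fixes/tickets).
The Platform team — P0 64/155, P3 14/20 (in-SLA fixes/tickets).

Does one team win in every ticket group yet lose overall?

Yes

P0: the Product team 2/8 = 25.0%, the Platform team 64/155 = 41.3% → the Platform team
P3: the Product team 131/226 = 58.0%, the Platform team 14/20 = 70.0% → the Platform team
Overall: the Product team 133/234 = 56.8%, the Platform team 78/175 = 44.6% → the Product team
The Platform team wins each ticket group but the Product team wins overall — the comparison reverses. The Platform team's tickets skew toward P0, which has a lower base rate.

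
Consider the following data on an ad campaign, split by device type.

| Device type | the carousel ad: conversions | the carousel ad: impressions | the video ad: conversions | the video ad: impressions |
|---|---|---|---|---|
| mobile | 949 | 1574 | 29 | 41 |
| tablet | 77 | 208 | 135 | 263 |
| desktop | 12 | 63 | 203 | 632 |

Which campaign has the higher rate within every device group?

Mobile: the carousel ad 949/1574 = 60.3%, the video ad 29/41 = 70.7% → the video ad
Tablet: the carousel ad 77/208 = 37.0%, the video ad 135/263 = 51.3% → the video ad
Desktop: the carousel ad 12/63 = 19.0%, the video ad 203/632 = 32.1% → the video ad
The video ad has the higher rate in all 3 groups.

the video ad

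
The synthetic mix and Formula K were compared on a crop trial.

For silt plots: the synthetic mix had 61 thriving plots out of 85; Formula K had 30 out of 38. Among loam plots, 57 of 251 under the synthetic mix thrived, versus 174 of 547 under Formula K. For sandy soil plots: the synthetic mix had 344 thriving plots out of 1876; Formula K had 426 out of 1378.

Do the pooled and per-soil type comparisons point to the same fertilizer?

Yes

Silt: the synthetic mix 61/85 = 71.8%, Formula K 30/38 = 78.9% → Formula K
Loam: the synthetic mix 57/251 = 22.7%, Formula K 174/547 = 31.8% → Formula K
Sandy soil: the synthetic mix 344/1876 = 18.3%, Formula K 426/1378 = 30.9% → Formula K
Overall: the synthetic mix 462/2212 = 20.9%, Formula K 630/1963 = 32.1% → Formula K
Formula K wins overall and in every soil group — no reversal.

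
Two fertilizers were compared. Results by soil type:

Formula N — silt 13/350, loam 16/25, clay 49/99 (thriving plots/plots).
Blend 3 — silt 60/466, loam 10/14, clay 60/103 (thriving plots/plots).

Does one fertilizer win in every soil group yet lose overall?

Silt: Formula N 13/350 = 3.7%, Blend 3 60/466 = 12.9% → Blend 3
Loam: Formula N 16/25 = 64.0%, Blend 3 10/14 = 71.4% → Blend 3
Clay: Formula N 49/99 = 49.5%, Blend 3 60/103 = 58.3% → Blend 3
Overall: Formula N 78/474 = 16.5%, Blend 3 130/583 = 22.3% → Blend 3
Blend 3 wins overall and in every soil group — no reversal.

No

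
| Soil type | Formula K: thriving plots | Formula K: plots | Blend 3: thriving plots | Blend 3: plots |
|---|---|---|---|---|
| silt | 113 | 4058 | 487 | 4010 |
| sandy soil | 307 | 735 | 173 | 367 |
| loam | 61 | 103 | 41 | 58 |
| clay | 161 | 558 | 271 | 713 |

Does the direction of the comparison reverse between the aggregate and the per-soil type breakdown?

No

Silt: Formula K 113/4058 = 2.8%, Blend 3 487/4010 = 12.1% → Blend 3
Sandy soil: Formula K 307/735 = 41.8%, Blend 3 173/367 = 47.1% → Blend 3
Loam: Formula K 61/103 = 59.2%, Blend 3 41/58 = 70.7% → Blend 3
Clay: Formula K 161/558 = 28.9%, Blend 3 271/713 = 38.0% → Blend 3
Overall: Formula K 642/5454 = 11.8%, Blend 3 972/5148 = 18.9% → Blend 3
Blend 3 wins overall and in every soil group — no reversal.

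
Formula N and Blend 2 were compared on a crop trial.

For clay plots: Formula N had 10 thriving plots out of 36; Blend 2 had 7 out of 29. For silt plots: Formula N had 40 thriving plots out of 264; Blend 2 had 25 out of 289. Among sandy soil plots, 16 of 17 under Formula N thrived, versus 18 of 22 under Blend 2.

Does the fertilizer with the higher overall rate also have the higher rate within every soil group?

Clay: Formula N 10/36 = 27.8%, Blend 2 7/29 = 24.1% → Formula N
Silt: Formula N 40/264 = 15.2%, Blend 2 25/289 = 8.7% → Formula N
Sandy soil: Formula N 16/17 = 94.1%, Blend 2 18/22 = 81.8% → Formula N
Overall: Formula N 66/317 = 20.8%, Blend 2 50/340 = 14.7% → Formula N
Formula N wins overall and in every soil group — no reversal.

Yes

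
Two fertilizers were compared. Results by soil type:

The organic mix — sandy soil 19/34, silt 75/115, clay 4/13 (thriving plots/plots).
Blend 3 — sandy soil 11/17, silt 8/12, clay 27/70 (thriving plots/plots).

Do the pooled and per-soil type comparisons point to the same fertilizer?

No

Sandy soil: the organic mix 19/34 = 55.9%, Blend 3 11/17 = 64.7% → Blend 3
Silt: the organic mix 75/115 = 65.2%, Blend 3 8/12 = 66.7% → Blend 3
Clay: the organic mix 4/13 = 30.8%, Blend 3 27/70 = 38.6% → Blend 3
Overall: the organic mix 98/162 = 60.5%, Blend 3 46/99 = 46.5% → the organic mix
Blend 3 wins each soil group but the organic mix wins overall — the comparison reverses. Blend 3's plots skew toward clay, which has a lower base rate.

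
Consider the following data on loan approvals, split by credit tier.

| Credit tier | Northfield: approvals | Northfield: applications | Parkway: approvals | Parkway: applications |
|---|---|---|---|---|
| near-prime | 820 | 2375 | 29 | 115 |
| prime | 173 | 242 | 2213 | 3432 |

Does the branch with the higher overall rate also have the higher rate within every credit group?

No

Near-prime: Northfield 820/2375 = 34.5%, Parkway 29/115 = 25.2% → Northfield
Prime: Northfield 173/242 = 71.5%, Parkway 2213/3432 = 64.5% → Northfield
Overall: Northfield 993/2617 = 37.9%, Parkway 2242/3547 = 63.2% → Parkway
Northfield wins each credit group but Parkway wins overall — the comparison reverses. Northfield's applications skew toward near-prime, which has a lower base rate.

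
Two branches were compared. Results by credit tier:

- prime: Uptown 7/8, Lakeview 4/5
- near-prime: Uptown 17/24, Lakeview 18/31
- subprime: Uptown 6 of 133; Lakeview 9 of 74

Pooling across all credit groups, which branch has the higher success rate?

Lakeview

Prime: Uptown 7/8 = 87.5%, Lakeview 4/5 = 80.0% → Uptown
Near-prime: Uptown 17/24 = 70.8%, Lakeview 18/31 = 58.1% → Uptown
Subprime: Uptown 6/133 = 4.5%, Lakeview 9/74 = 12.2% → Lakeview
Overall: Uptown 30/165 = 18.2%, Lakeview 31/110 = 28.2% → Lakeview
(Neither sweeps every credit group, but Lakeview has the higher pooled rate.)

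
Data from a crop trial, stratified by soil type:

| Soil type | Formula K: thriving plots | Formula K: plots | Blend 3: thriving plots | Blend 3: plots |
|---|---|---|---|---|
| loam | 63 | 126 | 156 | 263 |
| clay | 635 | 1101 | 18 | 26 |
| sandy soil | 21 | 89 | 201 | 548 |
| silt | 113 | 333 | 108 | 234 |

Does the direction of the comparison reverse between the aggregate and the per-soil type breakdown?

Yes

Loam: Formula K 63/126 = 50.0%, Blend 3 156/263 = 59.3% → Blend 3
Clay: Formula K 635/1101 = 57.7%, Blend 3 18/26 = 69.2% → Blend 3
Sandy soil: Formula K 21/89 = 23.6%, Blend 3 201/548 = 36.7% → Blend 3
Silt: Formula K 113/333 = 33.9%, Blend 3 108/234 = 46.2% → Blend 3
Overall: Formula K 832/1649 = 50.5%, Blend 3 483/1071 = 45.1% → Formula K
Blend 3 wins each soil group but Formula K wins overall — the comparison reverses. Blend 3's plots skew toward sandy soil, which has a lower base rate.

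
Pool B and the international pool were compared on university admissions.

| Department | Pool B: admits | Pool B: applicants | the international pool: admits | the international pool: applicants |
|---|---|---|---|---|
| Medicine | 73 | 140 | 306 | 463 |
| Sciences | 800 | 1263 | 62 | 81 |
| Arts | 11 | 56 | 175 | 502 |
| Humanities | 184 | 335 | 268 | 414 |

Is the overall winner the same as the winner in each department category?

Medicine: Pool B 73/140 = 52.1%, the international pool 306/463 = 66.1% → the international pool
Sciences: Pool B 800/1263 = 63.3%, the international pool 62/81 = 76.5% → the international pool
Arts: Pool B 11/56 = 19.6%, the international pool 175/502 = 34.9% → the international pool
Humanities: Pool B 184/335 = 54.9%, the international pool 268/414 = 64.7% → the international pool
Overall: Pool B 1068/1794 = 59.5%, the international pool 811/1460 = 55.5% → Pool B
The international pool wins each department group but Pool B wins overall — the comparison reverses. The international pool's applicants skew toward Arts, which has a lower base rate.

No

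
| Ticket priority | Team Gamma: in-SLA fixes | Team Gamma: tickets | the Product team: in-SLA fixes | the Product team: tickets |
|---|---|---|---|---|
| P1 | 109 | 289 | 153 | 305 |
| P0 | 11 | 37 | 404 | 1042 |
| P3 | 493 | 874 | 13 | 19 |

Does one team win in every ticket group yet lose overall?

P1: Team Gamma 109/289 = 37.7%, the Product team 153/305 = 50.2% → the Product team
P0: Team Gamma 11/37 = 29.7%, the Product team 404/1042 = 38.8% → the Product team
P3: Team Gamma 493/874 = 56.4%, the Product team 13/19 = 68.4% → the Product team
Overall: Team Gamma 613/1200 = 51.1%, the Product team 570/1366 = 41.7% → Team Gamma
The Product team wins each ticket group but Team Gamma wins overall — the comparison reverses. The Product team's tickets skew toward P0, which has a lower base rate.

Yes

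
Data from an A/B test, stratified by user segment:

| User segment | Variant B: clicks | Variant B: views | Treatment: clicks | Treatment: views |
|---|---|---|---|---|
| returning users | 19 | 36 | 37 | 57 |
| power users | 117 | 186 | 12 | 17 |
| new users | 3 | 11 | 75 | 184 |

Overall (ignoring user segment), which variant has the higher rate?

Variant B

Returning users: Variant B 19/36 = 52.8%, Treatment 37/57 = 64.9% → Treatment
Power users: Variant B 117/186 = 62.9%, Treatment 12/17 = 70.6% → Treatment
New users: Variant B 3/11 = 27.3%, Treatment 75/184 = 40.8% → Treatment
Overall: Variant B 139/233 = 59.7%, Treatment 124/258 = 48.1% → Variant B
(Treatment wins every user group but Variant B wins overall — Treatment's views skew toward the low-rate new users group.)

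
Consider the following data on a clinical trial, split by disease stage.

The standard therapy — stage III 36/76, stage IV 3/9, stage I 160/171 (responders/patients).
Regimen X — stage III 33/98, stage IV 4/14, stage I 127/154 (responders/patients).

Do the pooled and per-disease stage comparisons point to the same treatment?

Stage III: the standard therapy 36/76 = 47.4%, Regimen X 33/98 = 33.7% → the standard therapy
Stage IV: the standard therapy 3/9 = 33.3%, Regimen X 4/14 = 28.6% → the standard therapy
Stage I: the standard therapy 160/171 = 93.6%, Regimen X 127/154 = 82.5% → the standard therapy
Overall: the standard therapy 199/256 = 77.7%, Regimen X 164/266 = 61.7% → the standard therapy
The standard therapy wins overall and in every disease group — no reversal.

Yes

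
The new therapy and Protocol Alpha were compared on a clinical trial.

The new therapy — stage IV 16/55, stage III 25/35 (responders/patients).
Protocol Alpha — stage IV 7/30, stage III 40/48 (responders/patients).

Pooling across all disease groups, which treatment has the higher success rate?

Protocol Alpha

Stage IV: the new therapy 16/55 = 29.1%, Protocol Alpha 7/30 = 23.3% → the new therapy
Stage III: the new therapy 25/35 = 71.4%, Protocol Alpha 40/48 = 83.3% → Protocol Alpha
Overall: the new therapy 41/90 = 45.6%, Protocol Alpha 47/78 = 60.3% → Protocol Alpha
(Neither sweeps every disease group, but Protocol Alpha has the higher pooled rate.)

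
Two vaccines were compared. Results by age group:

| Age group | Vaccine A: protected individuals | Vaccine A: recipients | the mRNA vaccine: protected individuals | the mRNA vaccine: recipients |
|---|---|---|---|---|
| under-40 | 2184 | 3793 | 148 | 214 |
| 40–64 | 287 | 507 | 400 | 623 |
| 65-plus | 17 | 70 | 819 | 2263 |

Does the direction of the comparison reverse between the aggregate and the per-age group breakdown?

Yes

Under-40: Vaccine A 2184/3793 = 57.6%, the mRNA vaccine 148/214 = 69.2% → the mRNA vaccine
40–64: Vaccine A 287/507 = 56.6%, the mRNA vaccine 400/623 = 64.2% → the mRNA vaccine
65-plus: Vaccine A 17/70 = 24.3%, the mRNA vaccine 819/2263 = 36.2% → the mRNA vaccine
Overall: Vaccine A 2488/4370 = 56.9%, the mRNA vaccine 1367/3100 = 44.1% → Vaccine A
The mRNA vaccine wins each age group but Vaccine A wins overall — the comparison reverses. The mRNA vaccine's recipients skew toward 65-plus, which has a lower base rate.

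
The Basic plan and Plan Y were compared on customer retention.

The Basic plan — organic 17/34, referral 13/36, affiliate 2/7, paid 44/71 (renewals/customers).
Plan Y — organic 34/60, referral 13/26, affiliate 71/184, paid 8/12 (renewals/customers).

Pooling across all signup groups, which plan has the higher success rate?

the Basic plan

Organic: the Basic plan 17/34 = 50.0%, Plan Y 34/60 = 56.7% → Plan Y
Referral: the Basic plan 13/36 = 36.1%, Plan Y 13/26 = 50.0% → Plan Y
Affiliate: the Basic plan 2/7 = 28.6%, Plan Y 71/184 = 38.6% → Plan Y
Paid: the Basic plan 44/71 = 62.0%, Plan Y 8/12 = 66.7% → Plan Y
Overall: the Basic plan 76/148 = 51.4%, Plan Y 126/282 = 44.7% → the Basic plan
(Plan Y wins every signup group but the Basic plan wins overall — Plan Y's customers skew toward the low-rate affiliate group.)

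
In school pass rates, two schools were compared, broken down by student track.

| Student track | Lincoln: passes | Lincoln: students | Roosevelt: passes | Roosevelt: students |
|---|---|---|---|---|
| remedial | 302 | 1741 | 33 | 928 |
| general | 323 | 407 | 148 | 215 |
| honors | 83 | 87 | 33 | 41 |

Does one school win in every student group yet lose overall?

No

Remedial: Lincoln 302/1741 = 17.3%, Roosevelt 33/928 = 3.6% → Lincoln
General: Lincoln 323/407 = 79.4%, Roosevelt 148/215 = 68.8% → Lincoln
Honors: Lincoln 83/87 = 95.4%, Roosevelt 33/41 = 80.5% → Lincoln
Overall: Lincoln 708/2235 = 31.7%, Roosevelt 214/1184 = 18.1% → Lincoln
Lincoln wins overall and in every student group — no reversal.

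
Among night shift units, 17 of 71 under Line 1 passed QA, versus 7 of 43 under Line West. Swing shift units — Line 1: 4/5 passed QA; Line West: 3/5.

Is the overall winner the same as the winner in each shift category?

Night shift: Line 1 17/71 = 23.9%, Line West 7/43 = 16.3% → Line 1
Swing shift: Line 1 4/5 = 80.0%, Line West 3/5 = 60.0% → Line 1
Overall: Line 1 21/76 = 27.6%, Line West 10/48 = 20.8% → Line 1
Line 1 wins overall and in every shift group — no reversal.

Yes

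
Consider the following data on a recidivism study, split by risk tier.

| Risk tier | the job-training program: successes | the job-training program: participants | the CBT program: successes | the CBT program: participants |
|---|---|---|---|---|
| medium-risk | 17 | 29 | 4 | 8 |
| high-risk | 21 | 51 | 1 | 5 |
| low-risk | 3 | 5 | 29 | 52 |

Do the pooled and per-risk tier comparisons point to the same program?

Medium-risk: the job-training program 17/29 = 58.6%, the CBT program 4/8 = 50.0% → the job-training program
High-risk: the job-training program 21/51 = 41.2%, the CBT program 1/5 = 20.0% → the job-training program
Low-risk: the job-training program 3/5 = 60.0%, the CBT program 29/52 = 55.8% → the job-training program
Overall: the job-training program 41/85 = 48.2%, the CBT program 34/65 = 52.3% → the CBT program
The job-training program wins each risk group but the CBT program wins overall — the comparison reverses. The job-training program's participants skew toward high-risk, which has a lower base rate.

No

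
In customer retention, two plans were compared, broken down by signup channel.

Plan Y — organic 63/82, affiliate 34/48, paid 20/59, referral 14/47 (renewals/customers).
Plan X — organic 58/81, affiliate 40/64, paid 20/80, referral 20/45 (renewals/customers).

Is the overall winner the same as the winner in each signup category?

No

Organic: Plan Y 63/82 = 76.8%, Plan X 58/81 = 71.6% → Plan Y
Affiliate: Plan Y 34/48 = 70.8%, Plan X 40/64 = 62.5% → Plan Y
Paid: Plan Y 20/59 = 33.9%, Plan X 20/80 = 25.0% → Plan Y
Referral: Plan Y 14/47 = 29.8%, Plan X 20/45 = 44.4% → Plan X
Overall: Plan Y 131/236 = 55.5%, Plan X 138/270 = 51.1% → Plan Y
Neither sweeps: Plan Y wins 3 of 4 groups, Plan X wins 1. Plan Y wins overall but not every group — no Simpson reversal.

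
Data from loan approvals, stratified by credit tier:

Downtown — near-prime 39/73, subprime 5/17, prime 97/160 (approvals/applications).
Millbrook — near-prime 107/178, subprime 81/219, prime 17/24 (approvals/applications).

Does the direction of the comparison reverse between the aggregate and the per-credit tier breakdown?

Yes

Near-prime: Downtown 39/73 = 53.4%, Millbrook 107/178 = 60.1% → Millbrook
Subprime: Downtown 5/17 = 29.4%, Millbrook 81/219 = 37.0% → Millbrook
Prime: Downtown 97/160 = 60.6%, Millbrook 17/24 = 70.8% → Millbrook
Overall: Downtown 141/250 = 56.4%, Millbrook 205/421 = 48.7% → Downtown
Millbrook wins each credit group but Downtown wins overall — the comparison reverses. Millbrook's applications skew toward subprime, which has a lower base rate.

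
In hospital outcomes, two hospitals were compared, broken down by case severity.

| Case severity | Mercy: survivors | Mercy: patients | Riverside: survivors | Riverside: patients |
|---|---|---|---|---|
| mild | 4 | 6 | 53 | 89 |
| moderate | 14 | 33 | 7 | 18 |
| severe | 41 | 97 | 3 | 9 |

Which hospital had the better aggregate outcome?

Riverside

Mild: Mercy 4/6 = 66.7%, Riverside 53/89 = 59.6% → Mercy
Moderate: Mercy 14/33 = 42.4%, Riverside 7/18 = 38.9% → Mercy
Severe: Mercy 41/97 = 42.3%, Riverside 3/9 = 33.3% → Mercy
Overall: Mercy 59/136 = 43.4%, Riverside 63/116 = 54.3% → Riverside
(Mercy wins every case group but Riverside wins overall — Mercy's patients skew toward the low-rate severe group.)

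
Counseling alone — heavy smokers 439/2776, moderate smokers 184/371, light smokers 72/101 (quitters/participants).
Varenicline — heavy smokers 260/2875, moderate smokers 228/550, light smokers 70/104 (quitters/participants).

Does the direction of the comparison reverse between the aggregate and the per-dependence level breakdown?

Heavy smokers: counseling alone 439/2776 = 15.8%, varenicline 260/2875 = 9.0% → counseling alone
Moderate smokers: counseling alone 184/371 = 49.6%, varenicline 228/550 = 41.5% → counseling alone
Light smokers: counseling alone 72/101 = 71.3%, varenicline 70/104 = 67.3% → counseling alone
Overall: counseling alone 695/3248 = 21.4%, varenicline 558/3529 = 15.8% → counseling alone
Counseling alone wins overall and in every dependence group — no reversal.

No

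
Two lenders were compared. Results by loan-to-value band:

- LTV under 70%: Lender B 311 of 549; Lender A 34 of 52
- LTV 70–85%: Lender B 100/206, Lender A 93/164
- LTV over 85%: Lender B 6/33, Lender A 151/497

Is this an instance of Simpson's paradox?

LTV under 70%: Lender B 311/549 = 56.6%, Lender A 34/52 = 65.4% → Lender A
LTV 70–85%: Lender B 100/206 = 48.5%, Lender A 93/164 = 56.7% → Lender A
LTV over 85%: Lender B 6/33 = 18.2%, Lender A 151/497 = 30.4% → Lender A
Overall: Lender B 417/788 = 52.9%, Lender A 278/713 = 39.0% → Lender B
Lender A wins each loan-to-value group but Lender B wins overall — the comparison reverses. Lender A's loans skew toward LTV over 85%, which has a lower base rate.

Yes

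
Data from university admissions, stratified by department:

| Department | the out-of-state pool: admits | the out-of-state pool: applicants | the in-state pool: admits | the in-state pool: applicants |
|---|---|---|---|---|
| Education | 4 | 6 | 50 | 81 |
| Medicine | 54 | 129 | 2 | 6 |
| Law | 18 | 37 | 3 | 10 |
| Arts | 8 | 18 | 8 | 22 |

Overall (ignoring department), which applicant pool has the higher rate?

Education: the out-of-state pool 4/6 = 66.7%, the in-state pool 50/81 = 61.7% → the out-of-state pool
Medicine: the out-of-state pool 54/129 = 41.9%, the in-state pool 2/6 = 33.3% → the out-of-state pool
Law: the out-of-state pool 18/37 = 48.6%, the in-state pool 3/10 = 30.0% → the out-of-state pool
Arts: the out-of-state pool 8/18 = 44.4%, the in-state pool 8/22 = 36.4% → the out-of-state pool
Overall: the out-of-state pool 84/190 = 44.2%, the in-state pool 63/119 = 52.9% → the in-state pool
(The out-of-state pool wins every department group but the in-state pool wins overall — the out-of-state pool's applicants skew toward the low-rate Medicine group.)

the in-state pool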